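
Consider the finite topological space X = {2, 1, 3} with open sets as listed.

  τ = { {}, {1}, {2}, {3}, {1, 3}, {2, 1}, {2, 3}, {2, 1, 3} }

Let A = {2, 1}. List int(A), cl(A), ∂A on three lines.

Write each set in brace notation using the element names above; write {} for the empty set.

opens ⊆ A: {}, {2}, {1}, {2, 1}; union → int = {2, 1}
complement {3}; its interior {3}; cl(A) = X∖{3} = {2, 1}
boundary = {2, 1} ∖ {2, 1} = {}

int(A) = {2, 1}
cl(A)  = {2, 1}
∂A     = {}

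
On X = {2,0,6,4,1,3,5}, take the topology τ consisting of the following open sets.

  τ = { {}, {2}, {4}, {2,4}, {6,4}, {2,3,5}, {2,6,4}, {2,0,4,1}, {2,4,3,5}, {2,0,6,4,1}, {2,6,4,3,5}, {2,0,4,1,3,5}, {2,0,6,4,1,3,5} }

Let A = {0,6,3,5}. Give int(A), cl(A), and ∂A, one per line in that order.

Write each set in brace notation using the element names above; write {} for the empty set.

U open, U⊆A: {}. int(A) = ⋃ = {}
X∖A={2,4,1}, int(X∖A)={2,4}, hence cl(A)={0,6,1,3,5}
∂A: remove int from cl → {0,6,1,3,5}

int(A) = {}
cl(A)  = {0,6,1,3,5}
∂A     = {0,6,1,3,5}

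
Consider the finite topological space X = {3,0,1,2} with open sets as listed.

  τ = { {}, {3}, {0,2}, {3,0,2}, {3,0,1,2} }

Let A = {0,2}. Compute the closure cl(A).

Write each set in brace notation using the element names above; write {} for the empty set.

cl via duality: int({3,1}) = {3}, so X∖{3} = {0,1,2}

{0,1,2}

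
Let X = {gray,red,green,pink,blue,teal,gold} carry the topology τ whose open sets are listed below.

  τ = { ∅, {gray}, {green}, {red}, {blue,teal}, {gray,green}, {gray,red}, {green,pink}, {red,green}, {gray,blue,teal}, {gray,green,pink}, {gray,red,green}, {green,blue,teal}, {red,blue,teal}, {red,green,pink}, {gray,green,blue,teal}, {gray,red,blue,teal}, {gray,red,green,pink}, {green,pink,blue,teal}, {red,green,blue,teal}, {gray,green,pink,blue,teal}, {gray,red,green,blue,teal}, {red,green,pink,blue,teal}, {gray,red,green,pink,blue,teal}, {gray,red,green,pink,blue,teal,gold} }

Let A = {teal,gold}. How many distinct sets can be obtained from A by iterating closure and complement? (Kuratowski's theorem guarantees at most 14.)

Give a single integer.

complement {gray,red,green,pink,blue}; its interior {gray,red,green,pink}; cl(A) = X∖{gray,red,green,pink} = {blue,teal,gold}
With k = closure, c = complement:
  1. A     = {teal,gold}
  2. kA    = {blue,teal,gold}
  3. cA    = {gray,red,green,pink,blue}
  4. ckA   = {gray,red,green,pink}
  5. kcA   = {gray,red,green,pink,blue,teal,gold}
  6. kckA  = {gray,red,green,pink,gold}
  7. ckcA  = ∅
  8. ckckA = {blue,teal}
k, c of each give nothing new

8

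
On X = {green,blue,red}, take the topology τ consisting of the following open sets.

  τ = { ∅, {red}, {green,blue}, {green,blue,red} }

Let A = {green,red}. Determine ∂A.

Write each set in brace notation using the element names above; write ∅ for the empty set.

open subsets of A: ∅, {red}; so int(A) = {red}
closure: X∖int(X∖A) = X∖∅ = {green,blue,red}
∂A = {green,blue,red} minus {red} = {green,blue}

{green,blue}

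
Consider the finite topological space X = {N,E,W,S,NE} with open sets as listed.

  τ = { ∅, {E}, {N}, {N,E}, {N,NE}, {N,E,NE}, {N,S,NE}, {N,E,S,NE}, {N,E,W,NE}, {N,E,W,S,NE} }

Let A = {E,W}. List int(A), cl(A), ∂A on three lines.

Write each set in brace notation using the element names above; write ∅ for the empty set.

int(A) = {E}
cl(A)  = {E,W}
∂A     = {W}

opens ⊆ A: ∅, {E}; union → int = {E}
complement {N,S,NE}; its interior {N,S,NE}; cl(A) = X∖{N,S,NE} = {E,W}
boundary = {E,W} ∖ {E} = {W}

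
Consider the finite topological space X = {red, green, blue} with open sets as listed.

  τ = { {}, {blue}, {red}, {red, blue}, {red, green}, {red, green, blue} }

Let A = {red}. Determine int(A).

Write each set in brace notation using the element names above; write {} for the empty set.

interior: largest open inside A is {red} (from {}, {red})

{red}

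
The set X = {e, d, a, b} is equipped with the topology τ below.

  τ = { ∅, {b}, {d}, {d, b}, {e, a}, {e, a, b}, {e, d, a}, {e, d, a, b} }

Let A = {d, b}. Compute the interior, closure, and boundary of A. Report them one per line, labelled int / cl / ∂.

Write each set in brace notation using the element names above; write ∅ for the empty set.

int(A) = {d, b}
cl(A)  = {d, b}
∂A     = ∅

interior: largest open inside A is {d, b} (from ∅, {b}, {d}, {d, b})
cl via duality: int({e, a}) = {e, a}, so X∖{e, a} = {d, b}
cl∖int = ∅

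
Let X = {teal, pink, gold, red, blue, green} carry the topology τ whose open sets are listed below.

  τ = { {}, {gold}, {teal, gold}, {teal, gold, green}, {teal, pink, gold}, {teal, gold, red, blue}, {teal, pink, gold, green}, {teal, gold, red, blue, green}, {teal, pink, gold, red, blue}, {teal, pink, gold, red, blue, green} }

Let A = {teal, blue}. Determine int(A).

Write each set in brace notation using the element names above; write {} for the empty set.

{}

U open, U⊆A: {}. int(A) = ⋃ = {}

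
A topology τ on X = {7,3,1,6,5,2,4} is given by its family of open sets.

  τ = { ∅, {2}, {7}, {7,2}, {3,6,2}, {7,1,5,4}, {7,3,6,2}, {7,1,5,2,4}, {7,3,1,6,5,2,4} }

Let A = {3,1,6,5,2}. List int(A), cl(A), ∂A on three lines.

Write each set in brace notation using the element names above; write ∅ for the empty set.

int(A) = {3,6,2}
cl(A)  = {3,1,6,5,2,4}
∂A     = {1,5,4}

interior: largest open inside A is {3,6,2} (from ∅, {2}, {3,6,2})
cl via duality: int({7,4}) = {7}, so X∖{7} = {3,1,6,5,2,4}
cl∖int = {1,5,4}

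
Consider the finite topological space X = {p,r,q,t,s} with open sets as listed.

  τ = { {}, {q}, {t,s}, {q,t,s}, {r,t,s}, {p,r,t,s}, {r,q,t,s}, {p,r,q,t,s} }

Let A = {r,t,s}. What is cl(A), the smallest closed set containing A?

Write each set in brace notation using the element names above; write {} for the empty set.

X∖A={p,q}, int(X∖A)={q}, hence cl(A)={p,r,t,s}

{p,r,t,s}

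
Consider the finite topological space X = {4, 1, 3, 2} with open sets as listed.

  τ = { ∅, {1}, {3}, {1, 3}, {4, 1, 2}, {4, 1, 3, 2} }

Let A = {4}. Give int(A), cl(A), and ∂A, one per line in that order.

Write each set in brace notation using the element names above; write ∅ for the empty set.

int(A) = ∅
cl(A)  = {4, 2}
∂A     = {4, 2}

open subsets of A: ∅; so int(A) = ∅
closure: X∖int(X∖A) = X∖{1, 3} = {4, 2}
∂A = {4, 2} minus ∅ = {4, 2}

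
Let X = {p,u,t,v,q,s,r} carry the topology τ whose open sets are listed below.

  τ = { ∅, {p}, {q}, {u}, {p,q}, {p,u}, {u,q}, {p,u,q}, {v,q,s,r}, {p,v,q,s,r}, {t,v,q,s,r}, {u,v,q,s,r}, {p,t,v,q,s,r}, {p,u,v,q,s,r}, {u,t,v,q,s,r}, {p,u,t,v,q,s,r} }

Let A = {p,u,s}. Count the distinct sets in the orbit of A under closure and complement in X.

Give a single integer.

cl via duality: int({t,v,q,r}) = {q}, so X∖{q} = {p,u,t,v,s,r}
Write k for closure, c for complement:
  1. A     = {p,u,s}
  2. kA    = {p,u,t,v,s,r}
  3. cA    = {t,v,q,r}
  4. ckA   = {q}
  5. kcA   = {t,v,q,s,r}
  6. ckcA  = {p,u}
applying k or c yields no new set

6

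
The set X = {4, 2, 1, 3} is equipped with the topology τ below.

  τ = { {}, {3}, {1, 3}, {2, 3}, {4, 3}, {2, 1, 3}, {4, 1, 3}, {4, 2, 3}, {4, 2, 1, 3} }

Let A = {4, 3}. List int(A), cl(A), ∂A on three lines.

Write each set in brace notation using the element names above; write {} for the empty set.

U open, U⊆A: {}, {3}, {4, 3}. int(A) = ⋃ = {4, 3}
X∖A={2, 1}, int(X∖A)={}, hence cl(A)={4, 2, 1, 3}
∂A: remove int from cl → {2, 1}

int(A) = {4, 3}
cl(A)  = {4, 2, 1, 3}
∂A     = {2, 1}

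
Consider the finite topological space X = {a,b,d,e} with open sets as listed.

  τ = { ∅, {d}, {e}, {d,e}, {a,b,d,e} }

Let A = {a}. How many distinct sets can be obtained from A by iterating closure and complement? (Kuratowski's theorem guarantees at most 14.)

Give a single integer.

closure: X∖int(X∖A) = X∖{d,e} = {a,b}
Let k=closure and c=complement:
  1. A     = {a}
  2. kA    = {a,b}
  3. cA    = {b,d,e}
  4. ckA   = {d,e}
  5. kcA   = {a,b,d,e}
  6. ckcA  = ∅
— saturated at 6

6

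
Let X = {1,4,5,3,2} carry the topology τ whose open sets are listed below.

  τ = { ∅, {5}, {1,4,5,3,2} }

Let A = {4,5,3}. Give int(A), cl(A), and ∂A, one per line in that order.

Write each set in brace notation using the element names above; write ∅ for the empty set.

int(A) = {5}
cl(A)  = {1,4,5,3,2}
∂A     = {1,4,3,2}

interior: largest open inside A is {5} (from ∅, {5})
cl via duality: int({1,2}) = ∅, so X∖∅ = {1,4,5,3,2}
cl∖int = {1,4,3,2}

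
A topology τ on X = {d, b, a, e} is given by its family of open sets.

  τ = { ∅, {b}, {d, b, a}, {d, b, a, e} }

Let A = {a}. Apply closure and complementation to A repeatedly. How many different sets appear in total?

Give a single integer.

X∖A={d, b, e}, int(X∖A)={b}, hence cl(A)={d, a, e}
Orbit (k=closure, c=complement):
  1. A     = {a}
  2. kA    = {d, a, e}
  3. cA    = {d, b, e}
  4. ckA   = {b}
  5. kcA   = {d, b, a, e}
  6. ckcA  = ∅
(closed under both — stop)

6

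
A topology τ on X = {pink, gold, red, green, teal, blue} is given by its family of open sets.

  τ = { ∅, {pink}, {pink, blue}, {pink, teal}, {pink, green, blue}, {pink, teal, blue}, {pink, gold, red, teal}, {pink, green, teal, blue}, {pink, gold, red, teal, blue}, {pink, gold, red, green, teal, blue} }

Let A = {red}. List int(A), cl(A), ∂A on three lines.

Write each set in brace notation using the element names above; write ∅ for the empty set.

int(A) = ∅
cl(A)  = {gold, red}
∂A     = {gold, red}

interior: largest open inside A is ∅ (from ∅)
cl via duality: int({pink, gold, green, teal, blue}) = {pink, green, teal, blue}, so X∖{pink, green, teal, blue} = {gold, red}
cl∖int = {gold, red}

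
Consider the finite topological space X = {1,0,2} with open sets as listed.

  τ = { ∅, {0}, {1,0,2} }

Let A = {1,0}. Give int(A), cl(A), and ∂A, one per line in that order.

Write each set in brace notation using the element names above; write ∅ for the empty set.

int(A) = {0}
cl(A)  = {1,0,2}
∂A     = {1,2}

U open, U⊆A: ∅, {0}. int(A) = ⋃ = {0}
X∖A={2}, int(X∖A)=∅, hence cl(A)={1,0,2}
∂A: remove int from cl → {1,2}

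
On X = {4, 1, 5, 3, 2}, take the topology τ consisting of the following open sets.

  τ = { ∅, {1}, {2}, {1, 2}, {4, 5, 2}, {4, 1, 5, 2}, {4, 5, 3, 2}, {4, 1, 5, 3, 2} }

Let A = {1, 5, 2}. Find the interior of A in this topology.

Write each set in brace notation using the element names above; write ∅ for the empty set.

{1, 2}

opens ⊆ A: ∅, {2}, {1}, {1, 2}; union → int = {1, 2}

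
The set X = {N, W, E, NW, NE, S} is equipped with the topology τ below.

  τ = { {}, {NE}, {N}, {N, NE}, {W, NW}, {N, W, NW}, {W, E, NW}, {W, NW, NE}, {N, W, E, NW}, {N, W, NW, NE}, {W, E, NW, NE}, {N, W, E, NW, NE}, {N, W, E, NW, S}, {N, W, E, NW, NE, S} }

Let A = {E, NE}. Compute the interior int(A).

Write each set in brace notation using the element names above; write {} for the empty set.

{NE}

open subsets of A: {}, {NE}; so int(A) = {NE}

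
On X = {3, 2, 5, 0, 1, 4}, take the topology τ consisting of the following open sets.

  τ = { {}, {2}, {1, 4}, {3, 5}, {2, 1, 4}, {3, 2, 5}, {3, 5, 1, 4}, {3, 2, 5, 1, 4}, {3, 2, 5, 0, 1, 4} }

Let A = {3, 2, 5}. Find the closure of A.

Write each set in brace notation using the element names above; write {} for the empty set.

closure: X∖int(X∖A) = X∖{1, 4} = {3, 2, 5, 0}

{3, 2, 5, 0}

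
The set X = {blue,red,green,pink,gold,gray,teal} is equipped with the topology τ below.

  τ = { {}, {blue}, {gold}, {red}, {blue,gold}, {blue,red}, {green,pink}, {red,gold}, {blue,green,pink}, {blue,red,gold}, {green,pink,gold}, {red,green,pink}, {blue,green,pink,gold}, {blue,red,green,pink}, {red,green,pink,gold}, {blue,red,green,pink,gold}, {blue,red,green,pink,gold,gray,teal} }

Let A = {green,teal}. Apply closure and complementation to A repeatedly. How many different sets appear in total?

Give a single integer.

X∖A={blue,red,pink,gold,gray}, int(X∖A)={blue,red,gold}, hence cl(A)={green,pink,gray,teal}
Orbit (k=closure, c=complement):
  1. A     = {green,teal}
  2. kA    = {green,pink,gray,teal}
  3. cA    = {blue,red,pink,gold,gray}
  4. ckA   = {blue,red,gold}
  5. kcA   = {blue,red,green,pink,gold,gray,teal}
  6. kckA  = {blue,red,gold,gray,teal}
  7. ckcA  = {}
  8. ckckA = {green,pink}
(closed under both — stop)

8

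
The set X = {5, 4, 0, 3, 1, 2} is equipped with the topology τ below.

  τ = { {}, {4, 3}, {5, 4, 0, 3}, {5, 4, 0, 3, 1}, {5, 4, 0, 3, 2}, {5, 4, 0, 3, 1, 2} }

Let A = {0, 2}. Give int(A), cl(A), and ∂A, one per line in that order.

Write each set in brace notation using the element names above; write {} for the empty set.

int(A) = {}
cl(A)  = {5, 0, 1, 2}
∂A     = {5, 0, 1, 2}

open subsets of A: {}; so int(A) = {}
closure: X∖int(X∖A) = X∖{4, 3} = {5, 0, 1, 2}
∂A = {5, 0, 1, 2} minus {} = {5, 0, 1, 2}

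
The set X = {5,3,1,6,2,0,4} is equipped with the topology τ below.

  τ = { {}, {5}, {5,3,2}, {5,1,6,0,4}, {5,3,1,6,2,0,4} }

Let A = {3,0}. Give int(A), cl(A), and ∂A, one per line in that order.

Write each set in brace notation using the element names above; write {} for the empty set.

U open, U⊆A: {}. int(A) = ⋃ = {}
X∖A={5,1,6,2,4}, int(X∖A)={5}, hence cl(A)={3,1,6,2,0,4}
∂A: remove int from cl → {3,1,6,2,0,4}

int(A) = {}
cl(A)  = {3,1,6,2,0,4}
∂A     = {3,1,6,2,0,4}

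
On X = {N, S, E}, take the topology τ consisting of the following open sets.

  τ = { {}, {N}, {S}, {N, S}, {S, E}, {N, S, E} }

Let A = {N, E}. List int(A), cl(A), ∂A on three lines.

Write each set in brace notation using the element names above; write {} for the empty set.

int(A) = {N}
cl(A)  = {N, E}
∂A     = {E}

open subsets of A: {}, {N}; so int(A) = {N}
closure: X∖int(X∖A) = X∖{S} = {N, E}
∂A = {N, E} minus {N} = {E}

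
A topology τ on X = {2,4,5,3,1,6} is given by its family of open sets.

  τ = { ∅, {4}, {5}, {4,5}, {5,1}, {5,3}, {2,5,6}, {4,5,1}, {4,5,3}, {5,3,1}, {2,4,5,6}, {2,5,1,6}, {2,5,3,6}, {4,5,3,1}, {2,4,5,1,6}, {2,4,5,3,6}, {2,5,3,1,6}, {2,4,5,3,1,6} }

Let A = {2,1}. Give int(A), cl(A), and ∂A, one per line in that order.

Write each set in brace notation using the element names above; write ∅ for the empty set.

U open, U⊆A: ∅. int(A) = ⋃ = ∅
X∖A={4,5,3,6}, int(X∖A)={4,5,3}, hence cl(A)={2,1,6}
∂A: remove int from cl → {2,1,6}

int(A) = ∅
cl(A)  = {2,1,6}
∂A     = {2,1,6}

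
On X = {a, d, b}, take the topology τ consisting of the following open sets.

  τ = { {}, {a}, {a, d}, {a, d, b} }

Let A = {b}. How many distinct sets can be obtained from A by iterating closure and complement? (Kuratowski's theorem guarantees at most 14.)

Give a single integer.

X∖A={a, d}, int(X∖A)={a, d}, hence cl(A)={b}
Orbit (k=closure, c=complement):
  1. A     = {b}
  2. cA    = {a, d}
  3. kcA   = {a, d, b}
  4. ckcA  = {}
(closed under both — stop)

4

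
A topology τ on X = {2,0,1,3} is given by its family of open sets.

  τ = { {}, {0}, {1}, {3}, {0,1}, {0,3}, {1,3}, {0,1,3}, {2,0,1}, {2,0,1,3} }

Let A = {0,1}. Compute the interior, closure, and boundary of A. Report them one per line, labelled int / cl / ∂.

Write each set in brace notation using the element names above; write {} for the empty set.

U open, U⊆A: {}, {0}, {1}, {0,1}. int(A) = ⋃ = {0,1}
X∖A={2,3}, int(X∖A)={3}, hence cl(A)={2,0,1}
∂A: remove int from cl → {2}

int(A) = {0,1}
cl(A)  = {2,0,1}
∂A     = {2}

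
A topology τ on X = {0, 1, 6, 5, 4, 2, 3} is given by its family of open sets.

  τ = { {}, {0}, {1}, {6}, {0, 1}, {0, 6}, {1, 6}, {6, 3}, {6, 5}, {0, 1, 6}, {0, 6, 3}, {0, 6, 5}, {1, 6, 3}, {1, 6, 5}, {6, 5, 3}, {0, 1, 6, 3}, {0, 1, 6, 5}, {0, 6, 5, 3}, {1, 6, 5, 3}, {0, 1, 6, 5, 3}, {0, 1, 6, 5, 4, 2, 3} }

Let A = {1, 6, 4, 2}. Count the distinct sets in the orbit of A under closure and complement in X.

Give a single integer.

cl via duality: int({0, 5, 3}) = {0}, so X∖{0} = {1, 6, 5, 4, 2, 3}
Write k for closure, c for complement:
  1. A     = {1, 6, 4, 2}
  2. kA    = {1, 6, 5, 4, 2, 3}
  3. cA    = {0, 5, 3}
  4. ckA   = {0}
  5. kcA   = {0, 5, 4, 2, 3}
  6. kckA  = {0, 4, 2}
  7. ckcA  = {1, 6}
  8. ckckA = {1, 6, 5, 3}
applying k or c yields no new set

8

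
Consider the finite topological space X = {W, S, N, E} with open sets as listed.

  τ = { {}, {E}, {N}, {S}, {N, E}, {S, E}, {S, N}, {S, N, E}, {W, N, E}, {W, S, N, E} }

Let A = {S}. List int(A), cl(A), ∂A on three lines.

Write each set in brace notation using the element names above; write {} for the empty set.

int(A) = {S}
cl(A)  = {S}
∂A     = {}

U open, U⊆A: {}, {S}. int(A) = ⋃ = {S}
X∖A={W, N, E}, int(X∖A)={W, N, E}, hence cl(A)={S}
∂A: remove int from cl → {}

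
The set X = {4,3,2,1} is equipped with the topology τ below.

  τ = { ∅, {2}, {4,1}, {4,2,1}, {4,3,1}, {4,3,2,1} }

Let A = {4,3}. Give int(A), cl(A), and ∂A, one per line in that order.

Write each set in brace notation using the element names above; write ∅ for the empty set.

interior: largest open inside A is ∅ (from ∅)
cl via duality: int({2,1}) = {2}, so X∖{2} = {4,3,1}
cl∖int = {4,3,1}

int(A) = ∅
cl(A)  = {4,3,1}
∂A     = {4,3,1}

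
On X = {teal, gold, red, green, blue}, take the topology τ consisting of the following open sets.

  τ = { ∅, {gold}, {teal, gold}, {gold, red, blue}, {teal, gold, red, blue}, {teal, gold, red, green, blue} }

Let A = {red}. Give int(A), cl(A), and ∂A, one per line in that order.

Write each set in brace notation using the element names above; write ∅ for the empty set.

open subsets of A: ∅; so int(A) = ∅
closure: X∖int(X∖A) = X∖{teal, gold} = {red, green, blue}
∂A = {red, green, blue} minus ∅ = {red, green, blue}

int(A) = ∅
cl(A)  = {red, green, blue}
∂A     = {red, green, blue}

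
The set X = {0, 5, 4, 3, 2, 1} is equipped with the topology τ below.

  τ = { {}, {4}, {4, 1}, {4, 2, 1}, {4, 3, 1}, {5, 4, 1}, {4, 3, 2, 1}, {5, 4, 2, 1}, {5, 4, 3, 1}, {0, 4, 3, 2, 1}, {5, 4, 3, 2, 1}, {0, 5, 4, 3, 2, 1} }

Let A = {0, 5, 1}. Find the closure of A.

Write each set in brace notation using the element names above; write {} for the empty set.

{0, 5, 3, 2, 1}

closure: X∖int(X∖A) = X∖{4} = {0, 5, 3, 2, 1}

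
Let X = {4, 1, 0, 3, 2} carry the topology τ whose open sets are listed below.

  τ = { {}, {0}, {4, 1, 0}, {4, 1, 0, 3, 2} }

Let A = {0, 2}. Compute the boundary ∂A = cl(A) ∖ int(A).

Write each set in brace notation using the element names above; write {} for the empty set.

U open, U⊆A: {}, {0}. int(A) = ⋃ = {0}
X∖A={4, 1, 3}, int(X∖A)={}, hence cl(A)={4, 1, 0, 3, 2}
∂A: remove int from cl → {4, 1, 3, 2}

{4, 1, 3, 2}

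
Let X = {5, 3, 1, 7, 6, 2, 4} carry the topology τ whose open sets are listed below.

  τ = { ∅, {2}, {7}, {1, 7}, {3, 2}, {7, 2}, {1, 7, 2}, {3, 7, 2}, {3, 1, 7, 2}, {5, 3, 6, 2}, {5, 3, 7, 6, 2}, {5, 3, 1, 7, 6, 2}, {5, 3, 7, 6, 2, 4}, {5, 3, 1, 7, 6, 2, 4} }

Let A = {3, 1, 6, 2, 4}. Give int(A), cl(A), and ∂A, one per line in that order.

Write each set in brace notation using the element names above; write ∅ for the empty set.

int(A) = {3, 2}
cl(A)  = {5, 3, 1, 6, 2, 4}
∂A     = {5, 1, 6, 4}

interior: largest open inside A is {3, 2} (from ∅, {2}, {3, 2})
cl via duality: int({5, 7}) = {7}, so X∖{7} = {5, 3, 1, 6, 2, 4}
cl∖int = {5, 1, 6, 4}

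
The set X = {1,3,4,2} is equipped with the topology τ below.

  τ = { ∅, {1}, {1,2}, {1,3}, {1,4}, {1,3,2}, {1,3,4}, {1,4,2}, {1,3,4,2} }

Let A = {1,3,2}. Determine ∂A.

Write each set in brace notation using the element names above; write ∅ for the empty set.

{4}

open subsets of A: ∅, {1}, {1,2}, {1,3}, {1,3,2}; so int(A) = {1,3,2}
closure: X∖int(X∖A) = X∖∅ = {1,3,4,2}
∂A = {1,3,4,2} minus {1,3,2} = {4}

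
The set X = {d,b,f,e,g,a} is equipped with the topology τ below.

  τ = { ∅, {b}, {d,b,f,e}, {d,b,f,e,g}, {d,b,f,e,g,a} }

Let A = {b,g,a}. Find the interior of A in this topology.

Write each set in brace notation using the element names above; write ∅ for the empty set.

{b}

interior: largest open inside A is {b} (from ∅, {b})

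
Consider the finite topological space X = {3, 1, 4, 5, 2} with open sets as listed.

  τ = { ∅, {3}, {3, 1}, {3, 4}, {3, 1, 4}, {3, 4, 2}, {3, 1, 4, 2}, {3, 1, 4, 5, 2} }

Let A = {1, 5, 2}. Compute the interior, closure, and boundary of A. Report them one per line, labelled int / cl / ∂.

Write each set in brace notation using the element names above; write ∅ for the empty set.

U open, U⊆A: ∅. int(A) = ⋃ = ∅
X∖A={3, 4}, int(X∖A)={3, 4}, hence cl(A)={1, 5, 2}
∂A: remove int from cl → {1, 5, 2}

int(A) = ∅
cl(A)  = {1, 5, 2}
∂A     = {1, 5, 2}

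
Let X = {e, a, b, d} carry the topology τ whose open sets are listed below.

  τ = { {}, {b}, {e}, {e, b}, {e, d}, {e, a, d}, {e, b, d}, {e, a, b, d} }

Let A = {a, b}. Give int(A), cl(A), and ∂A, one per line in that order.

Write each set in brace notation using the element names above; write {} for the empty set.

U open, U⊆A: {}, {b}. int(A) = ⋃ = {b}
X∖A={e, d}, int(X∖A)={e, d}, hence cl(A)={a, b}
∂A: remove int from cl → {a}

int(A) = {b}
cl(A)  = {a, b}
∂A     = {a}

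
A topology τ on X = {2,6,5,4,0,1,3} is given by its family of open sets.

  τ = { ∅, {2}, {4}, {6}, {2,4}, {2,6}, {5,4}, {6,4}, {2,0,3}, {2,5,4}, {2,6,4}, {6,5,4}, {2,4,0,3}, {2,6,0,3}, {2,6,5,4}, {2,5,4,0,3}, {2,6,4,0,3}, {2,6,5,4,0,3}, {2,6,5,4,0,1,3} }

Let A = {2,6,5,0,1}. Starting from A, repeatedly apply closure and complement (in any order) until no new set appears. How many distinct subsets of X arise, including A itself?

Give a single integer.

closure: X∖int(X∖A) = X∖{4} = {2,6,5,0,1,3}
Let k=closure and c=complement:
  1. A     = {2,6,5,0,1}
  2. kA    = {2,6,5,0,1,3}
  3. cA    = {4,3}
  4. ckA   = {4}
  5. kcA   = {5,4,0,1,3}
  6. kckA  = {5,4,1}
  7. ckcA  = {2,6}
  8. ckckA = {2,6,0,3}
  9. kckcA = {2,6,0,1,3}
  10. ckckcA = {5,4}
— saturated at 10

10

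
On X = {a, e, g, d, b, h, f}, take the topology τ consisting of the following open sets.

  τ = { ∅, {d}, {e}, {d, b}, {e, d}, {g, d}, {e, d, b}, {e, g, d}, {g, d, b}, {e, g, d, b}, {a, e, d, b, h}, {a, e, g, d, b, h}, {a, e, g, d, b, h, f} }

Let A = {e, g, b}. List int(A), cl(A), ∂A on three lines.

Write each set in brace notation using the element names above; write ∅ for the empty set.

int(A) = {e}
cl(A)  = {a, e, g, b, h, f}
∂A     = {a, g, b, h, f}

opens ⊆ A: ∅, {e}; union → int = {e}
complement {a, d, h, f}; its interior {d}; cl(A) = X∖{d} = {a, e, g, b, h, f}
boundary = {a, e, g, b, h, f} ∖ {e} = {a, g, b, h, f}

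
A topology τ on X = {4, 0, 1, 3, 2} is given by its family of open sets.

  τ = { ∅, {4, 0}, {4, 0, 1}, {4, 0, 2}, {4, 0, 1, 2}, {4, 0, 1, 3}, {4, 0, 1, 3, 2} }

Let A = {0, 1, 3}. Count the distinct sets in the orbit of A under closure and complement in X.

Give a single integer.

4

X∖A={4, 2}, int(X∖A)=∅, hence cl(A)={4, 0, 1, 3, 2}
Orbit (k=closure, c=complement):
  1. A     = {0, 1, 3}
  2. kA    = {4, 0, 1, 3, 2}
  3. cA    = {4, 2}
  4. ckA   = ∅
(closed under both — stop)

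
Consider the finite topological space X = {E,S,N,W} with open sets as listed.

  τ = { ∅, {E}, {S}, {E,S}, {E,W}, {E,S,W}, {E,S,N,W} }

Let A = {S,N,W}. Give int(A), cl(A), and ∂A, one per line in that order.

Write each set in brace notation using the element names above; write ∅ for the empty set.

int(A) = {S}
cl(A)  = {S,N,W}
∂A     = {N,W}

U open, U⊆A: ∅, {S}. int(A) = ⋃ = {S}
X∖A={E}, int(X∖A)={E}, hence cl(A)={S,N,W}
∂A: remove int from cl → {N,W}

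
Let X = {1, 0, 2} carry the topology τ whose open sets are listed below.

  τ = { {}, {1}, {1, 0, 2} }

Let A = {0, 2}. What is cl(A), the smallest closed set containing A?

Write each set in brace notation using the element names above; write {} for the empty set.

{0, 2}

cl via duality: int({1}) = {1}, so X∖{1} = {0, 2}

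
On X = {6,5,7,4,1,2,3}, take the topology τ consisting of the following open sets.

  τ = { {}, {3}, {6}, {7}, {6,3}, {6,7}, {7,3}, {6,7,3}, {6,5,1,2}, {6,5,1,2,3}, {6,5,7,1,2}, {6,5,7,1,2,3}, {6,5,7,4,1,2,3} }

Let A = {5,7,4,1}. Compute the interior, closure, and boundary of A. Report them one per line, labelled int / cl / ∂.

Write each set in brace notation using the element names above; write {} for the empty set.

U open, U⊆A: {}, {7}. int(A) = ⋃ = {7}
X∖A={6,2,3}, int(X∖A)={6,3}, hence cl(A)={5,7,4,1,2}
∂A: remove int from cl → {5,4,1,2}

int(A) = {7}
cl(A)  = {5,7,4,1,2}
∂A     = {5,4,1,2}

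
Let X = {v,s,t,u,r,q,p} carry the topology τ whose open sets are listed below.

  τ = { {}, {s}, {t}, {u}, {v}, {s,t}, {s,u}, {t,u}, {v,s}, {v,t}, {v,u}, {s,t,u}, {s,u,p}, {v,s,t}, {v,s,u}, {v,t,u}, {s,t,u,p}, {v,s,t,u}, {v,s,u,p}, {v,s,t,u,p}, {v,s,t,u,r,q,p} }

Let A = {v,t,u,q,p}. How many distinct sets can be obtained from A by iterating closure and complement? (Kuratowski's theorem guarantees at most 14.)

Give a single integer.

cl via duality: int({s,r}) = {s}, so X∖{s} = {v,t,u,r,q,p}
Write k for closure, c for complement:
  1. A     = {v,t,u,q,p}
  2. kA    = {v,t,u,r,q,p}
  3. cA    = {s,r}
  4. ckA   = {s}
  5. kcA   = {s,r,q,p}
  6. ckcA  = {v,t,u}
applying k or c yields no new set

6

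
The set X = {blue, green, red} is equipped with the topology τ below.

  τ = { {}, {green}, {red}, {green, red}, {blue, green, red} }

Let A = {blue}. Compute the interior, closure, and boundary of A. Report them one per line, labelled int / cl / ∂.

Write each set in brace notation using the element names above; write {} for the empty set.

int(A) = {}
cl(A)  = {blue}
∂A     = {blue}

open subsets of A: {}; so int(A) = {}
closure: X∖int(X∖A) = X∖{green, red} = {blue}
∂A = {blue} minus {} = {blue}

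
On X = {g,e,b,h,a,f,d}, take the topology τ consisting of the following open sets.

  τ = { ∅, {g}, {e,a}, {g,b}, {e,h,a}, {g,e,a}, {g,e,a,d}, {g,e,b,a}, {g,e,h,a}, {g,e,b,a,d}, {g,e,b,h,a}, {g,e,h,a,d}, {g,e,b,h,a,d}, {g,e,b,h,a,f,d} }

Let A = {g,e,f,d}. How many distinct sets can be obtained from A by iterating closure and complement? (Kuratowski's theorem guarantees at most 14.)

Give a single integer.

closure: X∖int(X∖A) = X∖∅ = {g,e,b,h,a,f,d}
Let k=closure and c=complement:
  1. A     = {g,e,f,d}
  2. kA    = {g,e,b,h,a,f,d}
  3. cA    = {b,h,a}
  4. ckA   = ∅
  5. kcA   = {e,b,h,a,f,d}
  6. ckcA  = {g}
  7. kckcA = {g,b,f,d}
  8. ckckcA = {e,h,a}
  9. kckckcA = {e,h,a,f,d}
  10. ckckckcA = {g,b}
— saturated at 10

10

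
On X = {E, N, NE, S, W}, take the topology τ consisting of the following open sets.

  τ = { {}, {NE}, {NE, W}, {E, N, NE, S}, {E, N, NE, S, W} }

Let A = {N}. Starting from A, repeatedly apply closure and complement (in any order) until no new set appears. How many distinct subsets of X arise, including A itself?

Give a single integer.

X∖A={E, NE, S, W}, int(X∖A)={NE, W}, hence cl(A)={E, N, S}
Orbit (k=closure, c=complement):
  1. A     = {N}
  2. kA    = {E, N, S}
  3. cA    = {E, NE, S, W}
  4. ckA   = {NE, W}
  5. kcA   = {E, N, NE, S, W}
  6. ckcA  = {}
(closed under both — stop)

6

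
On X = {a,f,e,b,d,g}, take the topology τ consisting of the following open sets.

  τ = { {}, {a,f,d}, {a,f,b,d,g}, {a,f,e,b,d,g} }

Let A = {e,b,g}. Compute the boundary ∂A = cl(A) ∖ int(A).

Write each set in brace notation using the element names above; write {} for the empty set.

{e,b,g}

open subsets of A: {}; so int(A) = {}
closure: X∖int(X∖A) = X∖{a,f,d} = {e,b,g}
∂A = {e,b,g} minus {} = {e,b,g}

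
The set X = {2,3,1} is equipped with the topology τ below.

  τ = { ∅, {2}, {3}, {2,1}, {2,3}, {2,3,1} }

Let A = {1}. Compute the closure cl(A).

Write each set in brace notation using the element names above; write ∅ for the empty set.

{1}

X∖A={2,3}, int(X∖A)={2,3}, hence cl(A)={1}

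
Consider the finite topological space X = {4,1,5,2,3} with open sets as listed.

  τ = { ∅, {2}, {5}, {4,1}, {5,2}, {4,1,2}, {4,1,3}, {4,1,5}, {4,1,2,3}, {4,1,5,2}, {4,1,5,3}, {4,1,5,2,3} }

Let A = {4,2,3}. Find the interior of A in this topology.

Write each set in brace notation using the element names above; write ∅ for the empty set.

{2}

open subsets of A: ∅, {2}; so int(A) = {2}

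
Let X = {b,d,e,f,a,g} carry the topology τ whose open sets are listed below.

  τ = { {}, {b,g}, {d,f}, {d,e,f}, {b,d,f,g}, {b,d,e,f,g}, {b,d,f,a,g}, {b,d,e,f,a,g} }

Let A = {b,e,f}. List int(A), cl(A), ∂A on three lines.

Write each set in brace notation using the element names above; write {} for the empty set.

int(A) = {}
cl(A)  = {b,d,e,f,a,g}
∂A     = {b,d,e,f,a,g}

interior: largest open inside A is {} (from {})
cl via duality: int({d,a,g}) = {}, so X∖{} = {b,d,e,f,a,g}
cl∖int = {b,d,e,f,a,g}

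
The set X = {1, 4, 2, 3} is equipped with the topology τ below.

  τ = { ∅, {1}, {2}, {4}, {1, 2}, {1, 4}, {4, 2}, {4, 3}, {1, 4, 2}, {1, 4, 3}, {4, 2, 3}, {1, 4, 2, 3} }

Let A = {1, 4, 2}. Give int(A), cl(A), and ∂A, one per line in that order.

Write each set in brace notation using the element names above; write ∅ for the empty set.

U open, U⊆A: ∅, {4}, {2}, {1}, {1, 2}, {4, 2}, {1, 4}, {1, 4, 2}. int(A) = ⋃ = {1, 4, 2}
X∖A={3}, int(X∖A)=∅, hence cl(A)={1, 4, 2, 3}
∂A: remove int from cl → {3}

int(A) = {1, 4, 2}
cl(A)  = {1, 4, 2, 3}
∂A     = {3}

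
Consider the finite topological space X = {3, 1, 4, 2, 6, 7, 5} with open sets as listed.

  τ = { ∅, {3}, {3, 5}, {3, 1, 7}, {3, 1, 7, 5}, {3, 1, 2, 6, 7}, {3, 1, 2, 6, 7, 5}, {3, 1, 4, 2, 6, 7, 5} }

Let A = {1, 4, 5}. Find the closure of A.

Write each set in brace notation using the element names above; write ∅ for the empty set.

{1, 4, 2, 6, 7, 5}

X∖A={3, 2, 6, 7}, int(X∖A)={3}, hence cl(A)={1, 4, 2, 6, 7, 5}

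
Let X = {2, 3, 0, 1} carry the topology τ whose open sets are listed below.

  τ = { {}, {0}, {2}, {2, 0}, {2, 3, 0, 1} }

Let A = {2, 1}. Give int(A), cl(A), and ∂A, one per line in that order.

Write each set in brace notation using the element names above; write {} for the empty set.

int(A) = {2}
cl(A)  = {2, 3, 1}
∂A     = {3, 1}

opens ⊆ A: {}, {2}; union → int = {2}
complement {3, 0}; its interior {0}; cl(A) = X∖{0} = {2, 3, 1}
boundary = {2, 3, 1} ∖ {2} = {3, 1}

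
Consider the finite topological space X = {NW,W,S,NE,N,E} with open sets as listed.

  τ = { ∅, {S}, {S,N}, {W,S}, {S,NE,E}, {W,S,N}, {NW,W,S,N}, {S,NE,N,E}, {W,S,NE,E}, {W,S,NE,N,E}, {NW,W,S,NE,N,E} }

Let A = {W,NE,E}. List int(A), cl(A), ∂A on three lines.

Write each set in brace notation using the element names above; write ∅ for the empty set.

int(A) = ∅
cl(A)  = {NW,W,NE,E}
∂A     = {NW,W,NE,E}

open subsets of A: ∅; so int(A) = ∅
closure: X∖int(X∖A) = X∖{S,N} = {NW,W,NE,E}
∂A = {NW,W,NE,E} minus ∅ = {NW,W,NE,E}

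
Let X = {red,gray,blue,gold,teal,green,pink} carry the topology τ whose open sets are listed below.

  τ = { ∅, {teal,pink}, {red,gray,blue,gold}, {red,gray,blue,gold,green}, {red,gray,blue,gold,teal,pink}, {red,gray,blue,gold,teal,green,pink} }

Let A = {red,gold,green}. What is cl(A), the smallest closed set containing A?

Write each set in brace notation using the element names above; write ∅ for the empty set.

complement {gray,blue,teal,pink}; its interior {teal,pink}; cl(A) = X∖{teal,pink} = {red,gray,blue,gold,green}

{red,gray,blue,gold,green}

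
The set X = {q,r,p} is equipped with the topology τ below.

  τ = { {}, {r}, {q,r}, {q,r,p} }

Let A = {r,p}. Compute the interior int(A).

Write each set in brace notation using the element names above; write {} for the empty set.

{r}

open subsets of A: {}, {r}; so int(A) = {r}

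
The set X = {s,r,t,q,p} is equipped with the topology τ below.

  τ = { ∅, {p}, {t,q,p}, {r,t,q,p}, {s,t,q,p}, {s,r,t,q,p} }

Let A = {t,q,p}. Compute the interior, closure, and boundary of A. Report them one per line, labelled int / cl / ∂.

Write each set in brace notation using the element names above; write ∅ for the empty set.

int(A) = {t,q,p}
cl(A)  = {s,r,t,q,p}
∂A     = {s,r}

open subsets of A: ∅, {p}, {t,q,p}; so int(A) = {t,q,p}
closure: X∖int(X∖A) = X∖∅ = {s,r,t,q,p}
∂A = {s,r,t,q,p} minus {t,q,p} = {s,r}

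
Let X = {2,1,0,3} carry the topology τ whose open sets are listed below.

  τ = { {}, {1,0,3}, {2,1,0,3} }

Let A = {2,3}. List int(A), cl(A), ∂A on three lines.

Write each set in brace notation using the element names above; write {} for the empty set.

opens ⊆ A: {}; union → int = {}
complement {1,0}; its interior {}; cl(A) = X∖{} = {2,1,0,3}
boundary = {2,1,0,3} ∖ {} = {2,1,0,3}

int(A) = {}
cl(A)  = {2,1,0,3}
∂A     = {2,1,0,3}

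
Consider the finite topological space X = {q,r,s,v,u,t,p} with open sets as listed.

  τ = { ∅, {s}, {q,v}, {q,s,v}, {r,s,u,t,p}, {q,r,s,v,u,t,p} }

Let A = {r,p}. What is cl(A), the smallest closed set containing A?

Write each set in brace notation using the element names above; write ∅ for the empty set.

closure: X∖int(X∖A) = X∖{q,s,v} = {r,u,t,p}

{r,u,t,p}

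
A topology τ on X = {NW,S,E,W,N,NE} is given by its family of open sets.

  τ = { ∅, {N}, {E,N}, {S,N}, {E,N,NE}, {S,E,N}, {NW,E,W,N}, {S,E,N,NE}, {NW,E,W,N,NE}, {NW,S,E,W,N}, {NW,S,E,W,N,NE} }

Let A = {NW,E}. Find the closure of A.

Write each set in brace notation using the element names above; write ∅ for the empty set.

X∖A={S,W,N,NE}, int(X∖A)={S,N}, hence cl(A)={NW,E,W,NE}

{NW,E,W,NE}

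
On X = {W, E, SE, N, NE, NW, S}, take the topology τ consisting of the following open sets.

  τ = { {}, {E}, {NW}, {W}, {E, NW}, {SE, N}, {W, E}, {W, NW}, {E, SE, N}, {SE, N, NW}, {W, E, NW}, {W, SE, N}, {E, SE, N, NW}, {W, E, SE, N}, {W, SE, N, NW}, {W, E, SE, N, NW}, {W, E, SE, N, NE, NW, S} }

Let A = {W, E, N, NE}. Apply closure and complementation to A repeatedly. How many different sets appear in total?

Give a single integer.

10

X∖A={SE, NW, S}, int(X∖A)={NW}, hence cl(A)={W, E, SE, N, NE, S}
Orbit (k=closure, c=complement):
  1. A     = {W, E, N, NE}
  2. kA    = {W, E, SE, N, NE, S}
  3. cA    = {SE, NW, S}
  4. ckA   = {NW}
  5. kcA   = {SE, N, NE, NW, S}
  6. kckA  = {NE, NW, S}
  7. ckcA  = {W, E}
  8. ckckA = {W, E, SE, N}
  9. kckcA = {W, E, NE, S}
  10. ckckcA = {SE, N, NW}
(closed under both — stop)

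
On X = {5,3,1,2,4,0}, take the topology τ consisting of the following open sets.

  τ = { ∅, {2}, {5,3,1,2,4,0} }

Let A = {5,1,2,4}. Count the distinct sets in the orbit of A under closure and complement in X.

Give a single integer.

6

X∖A={3,0}, int(X∖A)=∅, hence cl(A)={5,3,1,2,4,0}
Orbit (k=closure, c=complement):
  1. A     = {5,1,2,4}
  2. kA    = {5,3,1,2,4,0}
  3. cA    = {3,0}
  4. ckA   = ∅
  5. kcA   = {5,3,1,4,0}
  6. ckcA  = {2}
(closed under both — stop)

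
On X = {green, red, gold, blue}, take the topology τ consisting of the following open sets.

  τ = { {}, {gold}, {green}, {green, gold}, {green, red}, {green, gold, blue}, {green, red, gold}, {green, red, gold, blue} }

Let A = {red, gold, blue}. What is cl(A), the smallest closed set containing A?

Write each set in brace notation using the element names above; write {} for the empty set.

{red, gold, blue}

complement {green}; its interior {green}; cl(A) = X∖{green} = {red, gold, blue}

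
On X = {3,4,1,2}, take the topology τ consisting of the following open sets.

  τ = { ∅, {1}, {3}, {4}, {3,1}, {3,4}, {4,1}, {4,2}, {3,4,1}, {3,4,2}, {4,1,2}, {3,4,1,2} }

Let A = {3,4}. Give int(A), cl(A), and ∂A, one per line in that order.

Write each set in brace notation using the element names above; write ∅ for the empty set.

int(A) = {3,4}
cl(A)  = {3,4,2}
∂A     = {2}

U open, U⊆A: ∅, {4}, {3}, {3,4}. int(A) = ⋃ = {3,4}
X∖A={1,2}, int(X∖A)={1}, hence cl(A)={3,4,2}
∂A: remove int from cl → {2}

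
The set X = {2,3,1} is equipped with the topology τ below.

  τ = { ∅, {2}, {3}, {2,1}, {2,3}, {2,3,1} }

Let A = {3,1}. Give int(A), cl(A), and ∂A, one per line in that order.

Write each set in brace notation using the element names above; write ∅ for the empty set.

open subsets of A: ∅, {3}; so int(A) = {3}
closure: X∖int(X∖A) = X∖{2} = {3,1}
∂A = {3,1} minus {3} = {1}

int(A) = {3}
cl(A)  = {3,1}
∂A     = {1}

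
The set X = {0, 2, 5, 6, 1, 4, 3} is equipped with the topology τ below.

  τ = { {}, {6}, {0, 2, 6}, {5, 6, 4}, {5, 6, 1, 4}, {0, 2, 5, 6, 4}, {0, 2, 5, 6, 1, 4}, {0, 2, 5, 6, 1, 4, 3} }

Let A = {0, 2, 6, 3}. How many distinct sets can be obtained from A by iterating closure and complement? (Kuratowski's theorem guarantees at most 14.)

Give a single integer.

X∖A={5, 1, 4}, int(X∖A)={}, hence cl(A)={0, 2, 5, 6, 1, 4, 3}
Orbit (k=closure, c=complement):
  1. A     = {0, 2, 6, 3}
  2. kA    = {0, 2, 5, 6, 1, 4, 3}
  3. cA    = {5, 1, 4}
  4. ckA   = {}
  5. kcA   = {5, 1, 4, 3}
  6. ckcA  = {0, 2, 6}
(closed under both — stop)

6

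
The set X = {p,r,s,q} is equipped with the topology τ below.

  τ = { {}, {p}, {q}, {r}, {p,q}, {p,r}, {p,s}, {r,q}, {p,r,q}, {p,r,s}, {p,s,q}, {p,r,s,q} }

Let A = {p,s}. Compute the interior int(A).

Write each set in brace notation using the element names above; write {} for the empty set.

open subsets of A: {}, {p}, {p,s}; so int(A) = {p,s}

{p,s}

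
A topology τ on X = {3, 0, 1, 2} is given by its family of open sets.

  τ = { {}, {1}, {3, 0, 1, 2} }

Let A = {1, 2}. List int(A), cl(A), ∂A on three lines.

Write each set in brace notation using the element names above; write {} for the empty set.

U open, U⊆A: {}, {1}. int(A) = ⋃ = {1}
X∖A={3, 0}, int(X∖A)={}, hence cl(A)={3, 0, 1, 2}
∂A: remove int from cl → {3, 0, 2}

int(A) = {1}
cl(A)  = {3, 0, 1, 2}
∂A     = {3, 0, 2}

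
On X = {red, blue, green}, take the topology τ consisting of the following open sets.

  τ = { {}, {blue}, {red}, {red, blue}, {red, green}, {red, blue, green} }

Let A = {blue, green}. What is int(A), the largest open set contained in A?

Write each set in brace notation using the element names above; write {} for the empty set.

{blue}

opens ⊆ A: {}, {blue}; union → int = {blue}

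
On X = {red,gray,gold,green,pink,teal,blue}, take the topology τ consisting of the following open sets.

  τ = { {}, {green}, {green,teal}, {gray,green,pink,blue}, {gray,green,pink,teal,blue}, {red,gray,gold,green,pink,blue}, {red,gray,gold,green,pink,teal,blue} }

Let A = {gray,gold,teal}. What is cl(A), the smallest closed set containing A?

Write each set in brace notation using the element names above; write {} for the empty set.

X∖A={red,green,pink,blue}, int(X∖A)={green}, hence cl(A)={red,gray,gold,pink,teal,blue}

{red,gray,gold,pink,teal,blue}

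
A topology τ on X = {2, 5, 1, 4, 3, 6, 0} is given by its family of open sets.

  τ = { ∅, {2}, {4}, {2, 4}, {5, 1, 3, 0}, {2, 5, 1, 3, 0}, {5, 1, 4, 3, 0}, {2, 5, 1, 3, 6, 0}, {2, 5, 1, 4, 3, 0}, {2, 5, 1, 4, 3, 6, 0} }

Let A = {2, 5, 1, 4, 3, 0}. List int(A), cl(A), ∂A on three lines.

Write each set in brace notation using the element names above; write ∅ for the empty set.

int(A) = {2, 5, 1, 4, 3, 0}
cl(A)  = {2, 5, 1, 4, 3, 6, 0}
∂A     = {6}

U open, U⊆A: ∅, {4}, {2}, {2, 4}, {5, 1, 3, 0}, {2, 5, 1, 3, 0}, {5, 1, 4, 3, 0}, {2, 5, 1, 4, 3, 0}. int(A) = ⋃ = {2, 5, 1, 4, 3, 0}
X∖A={6}, int(X∖A)=∅, hence cl(A)={2, 5, 1, 4, 3, 6, 0}
∂A: remove int from cl → {6}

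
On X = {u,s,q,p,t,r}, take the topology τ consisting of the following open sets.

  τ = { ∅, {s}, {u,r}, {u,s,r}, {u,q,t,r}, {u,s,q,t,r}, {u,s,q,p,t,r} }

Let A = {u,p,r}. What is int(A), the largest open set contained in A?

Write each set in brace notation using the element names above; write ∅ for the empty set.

opens ⊆ A: ∅, {u,r}; union → int = {u,r}

{u,r}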